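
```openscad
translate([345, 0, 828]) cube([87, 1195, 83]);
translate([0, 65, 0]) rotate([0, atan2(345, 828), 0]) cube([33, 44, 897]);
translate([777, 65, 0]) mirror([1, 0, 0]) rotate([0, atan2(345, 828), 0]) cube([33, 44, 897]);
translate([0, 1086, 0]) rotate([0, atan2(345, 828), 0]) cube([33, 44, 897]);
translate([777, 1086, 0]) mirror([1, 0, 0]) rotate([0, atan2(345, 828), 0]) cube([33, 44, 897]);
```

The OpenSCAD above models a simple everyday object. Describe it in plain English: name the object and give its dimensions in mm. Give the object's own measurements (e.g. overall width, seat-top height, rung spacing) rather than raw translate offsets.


A sawhorse. A 87×1195×83 mm beam (x, y, z) sits on two A-frame leg pairs. Each pair is two raked legs of 33×44 mm section (44 mm along y) splaying symmetrically in x. Each leg rises 828 mm vertically over 345 mm of horizontal reach and is 897 mm long along its own axis. Every leg's outer bottom edge rests on the floor and its outer top edge meets a bottom edge of the beam — the left legs (tilting toward +x) meet the beam's −x bottom edge, the right legs (their mirror images, tilting toward −x) meet its +x bottom edge — so the leg tops tuck under the beam, the beam's underside is 828 mm above the floor, and the feet are 777 mm apart outside-to-outside with the beam centred between them. The two leg pairs are set in 65 mm from either end of the beam.


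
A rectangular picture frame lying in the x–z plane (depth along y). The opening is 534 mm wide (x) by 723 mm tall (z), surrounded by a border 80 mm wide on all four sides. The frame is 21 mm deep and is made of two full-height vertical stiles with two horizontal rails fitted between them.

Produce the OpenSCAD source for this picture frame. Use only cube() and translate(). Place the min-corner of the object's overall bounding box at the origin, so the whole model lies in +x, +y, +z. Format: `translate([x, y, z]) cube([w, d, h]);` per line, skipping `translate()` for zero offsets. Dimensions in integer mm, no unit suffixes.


cube([80, 21, 883]);
translate([614, 0, 0]) cube([80, 21, 883]);
translate([80, 0, 0]) cube([534, 21, 80]);
translate([80, 0, 803]) cube([534, 21, 80]);


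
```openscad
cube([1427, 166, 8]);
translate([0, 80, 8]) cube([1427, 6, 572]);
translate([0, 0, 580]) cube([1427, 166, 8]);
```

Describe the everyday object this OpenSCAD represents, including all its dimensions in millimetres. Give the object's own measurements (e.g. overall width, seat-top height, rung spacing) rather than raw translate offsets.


An I-beam lying along x, 1427 mm long. Overall section height 588 mm. Two flanges 166 mm wide (y) and 8 mm thick, one on the floor and one at the top; a web 6 mm thick runs between them, centred on the flange width.


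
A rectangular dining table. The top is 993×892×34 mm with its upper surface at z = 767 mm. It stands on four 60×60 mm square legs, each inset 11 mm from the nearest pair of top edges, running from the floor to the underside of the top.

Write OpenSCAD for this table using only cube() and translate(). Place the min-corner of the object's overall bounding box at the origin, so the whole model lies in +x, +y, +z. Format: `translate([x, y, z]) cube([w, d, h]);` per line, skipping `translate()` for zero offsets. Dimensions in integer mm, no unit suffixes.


translate([0, 0, 733]) cube([993, 892, 34]);
translate([11, 11, 0]) cube([60, 60, 733]);
translate([922, 11, 0]) cube([60, 60, 733]);
translate([11, 821, 0]) cube([60, 60, 733]);
translate([922, 821, 0]) cube([60, 60, 733]);


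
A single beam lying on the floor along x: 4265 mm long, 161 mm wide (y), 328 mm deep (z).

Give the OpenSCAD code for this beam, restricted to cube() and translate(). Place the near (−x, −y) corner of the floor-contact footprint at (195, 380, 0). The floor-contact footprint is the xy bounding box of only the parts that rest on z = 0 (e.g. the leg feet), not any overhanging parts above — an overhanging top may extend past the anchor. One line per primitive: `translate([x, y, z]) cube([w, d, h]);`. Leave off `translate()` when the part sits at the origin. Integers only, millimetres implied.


translate([195, 380, 0]) cube([4265, 161, 328]);


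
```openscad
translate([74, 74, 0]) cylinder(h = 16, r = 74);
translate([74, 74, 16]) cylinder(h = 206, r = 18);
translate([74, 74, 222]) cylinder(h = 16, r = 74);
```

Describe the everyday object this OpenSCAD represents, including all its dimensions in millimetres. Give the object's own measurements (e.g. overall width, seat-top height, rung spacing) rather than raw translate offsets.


A spool: two coaxial disc flanges of radius 74 mm and thickness 16 mm, joined by a core cylinder of radius 18 mm and height 206 mm. The lower flange rests on z = 0 and the three cylinders share a vertical axis.


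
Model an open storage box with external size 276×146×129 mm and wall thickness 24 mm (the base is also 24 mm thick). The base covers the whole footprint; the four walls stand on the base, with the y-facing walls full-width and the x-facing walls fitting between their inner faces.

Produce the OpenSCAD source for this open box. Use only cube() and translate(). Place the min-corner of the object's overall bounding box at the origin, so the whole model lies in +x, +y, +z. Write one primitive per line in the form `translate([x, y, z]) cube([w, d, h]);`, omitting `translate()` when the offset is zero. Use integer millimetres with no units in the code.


cube([276, 146, 24]);
translate([0, 0, 24]) cube([276, 24, 105]);
translate([0, 122, 24]) cube([276, 24, 105]);
translate([0, 24, 24]) cube([24, 98, 105]);
translate([252, 24, 24]) cube([24, 98, 105]);


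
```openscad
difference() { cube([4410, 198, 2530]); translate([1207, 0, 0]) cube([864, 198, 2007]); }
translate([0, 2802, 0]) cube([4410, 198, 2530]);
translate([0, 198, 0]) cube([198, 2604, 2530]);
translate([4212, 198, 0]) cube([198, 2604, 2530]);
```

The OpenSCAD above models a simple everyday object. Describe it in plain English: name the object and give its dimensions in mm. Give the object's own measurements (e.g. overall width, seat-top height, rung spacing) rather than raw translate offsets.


A single room: four walls, each 2530 mm tall and 198 mm thick, enclosing an outside footprint 4410×3000 mm (x × y), no floor or roof. The front and back walls (−y and +y sides) run the full x-width; the side walls fit between their inner faces. A door opening 864 mm wide and 2007 mm tall is cut through the front wall from the floor up, its −x edge 1207 mm from the wall's −x end.


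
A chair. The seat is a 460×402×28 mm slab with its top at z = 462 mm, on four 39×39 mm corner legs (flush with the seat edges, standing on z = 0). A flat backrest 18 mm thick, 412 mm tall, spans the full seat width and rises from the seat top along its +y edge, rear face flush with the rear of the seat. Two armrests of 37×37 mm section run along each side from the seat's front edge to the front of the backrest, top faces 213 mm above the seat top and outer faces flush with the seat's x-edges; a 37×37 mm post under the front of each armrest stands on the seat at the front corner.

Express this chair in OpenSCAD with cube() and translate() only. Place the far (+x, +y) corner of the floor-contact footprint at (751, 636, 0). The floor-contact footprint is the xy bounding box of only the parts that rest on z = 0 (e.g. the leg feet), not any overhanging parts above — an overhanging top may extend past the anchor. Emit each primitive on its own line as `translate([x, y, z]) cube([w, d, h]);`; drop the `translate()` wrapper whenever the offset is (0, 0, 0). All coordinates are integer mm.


translate([291, 234, 434]) cube([460, 402, 28]);
translate([291, 234, 0]) cube([39, 39, 434]);
translate([712, 234, 0]) cube([39, 39, 434]);
translate([291, 597, 0]) cube([39, 39, 434]);
translate([712, 597, 0]) cube([39, 39, 434]);
translate([291, 618, 462]) cube([460, 18, 412]);
translate([291, 234, 638]) cube([37, 384, 37]);
translate([714, 234, 638]) cube([37, 384, 37]);
translate([291, 234, 462]) cube([37, 37, 176]);
translate([714, 234, 462]) cube([37, 37, 176]);


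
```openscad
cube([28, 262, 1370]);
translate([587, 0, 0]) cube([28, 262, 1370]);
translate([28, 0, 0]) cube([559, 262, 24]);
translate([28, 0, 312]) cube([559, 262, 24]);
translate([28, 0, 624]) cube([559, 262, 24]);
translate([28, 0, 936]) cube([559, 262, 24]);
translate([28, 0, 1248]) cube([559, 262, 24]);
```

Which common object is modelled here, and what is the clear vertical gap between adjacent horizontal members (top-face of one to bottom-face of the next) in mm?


A bookshelf. The clear shelf gap is 288 mm.

Two tall side panels with 5 horizontal boards between them — a bookshelf. The first two shelf undersides are at z = 0 and z = 312; with shelf thickness 24, the clear gap is 312 − 0 − 24 = 288 mm.


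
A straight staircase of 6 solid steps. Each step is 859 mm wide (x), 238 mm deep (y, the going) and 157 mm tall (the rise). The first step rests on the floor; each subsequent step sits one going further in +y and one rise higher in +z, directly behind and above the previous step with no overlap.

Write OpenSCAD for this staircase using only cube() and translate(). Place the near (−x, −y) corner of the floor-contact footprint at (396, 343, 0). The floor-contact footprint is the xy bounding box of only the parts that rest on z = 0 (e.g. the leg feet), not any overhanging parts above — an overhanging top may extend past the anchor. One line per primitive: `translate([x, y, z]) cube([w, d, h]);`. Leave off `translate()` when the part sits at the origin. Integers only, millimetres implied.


translate([396, 343, 0]) cube([859, 238, 157]);
translate([396, 581, 157]) cube([859, 238, 157]);
translate([396, 819, 314]) cube([859, 238, 157]);
translate([396, 1057, 471]) cube([859, 238, 157]);
translate([396, 1295, 628]) cube([859, 238, 157]);
translate([396, 1533, 785]) cube([859, 238, 157]);


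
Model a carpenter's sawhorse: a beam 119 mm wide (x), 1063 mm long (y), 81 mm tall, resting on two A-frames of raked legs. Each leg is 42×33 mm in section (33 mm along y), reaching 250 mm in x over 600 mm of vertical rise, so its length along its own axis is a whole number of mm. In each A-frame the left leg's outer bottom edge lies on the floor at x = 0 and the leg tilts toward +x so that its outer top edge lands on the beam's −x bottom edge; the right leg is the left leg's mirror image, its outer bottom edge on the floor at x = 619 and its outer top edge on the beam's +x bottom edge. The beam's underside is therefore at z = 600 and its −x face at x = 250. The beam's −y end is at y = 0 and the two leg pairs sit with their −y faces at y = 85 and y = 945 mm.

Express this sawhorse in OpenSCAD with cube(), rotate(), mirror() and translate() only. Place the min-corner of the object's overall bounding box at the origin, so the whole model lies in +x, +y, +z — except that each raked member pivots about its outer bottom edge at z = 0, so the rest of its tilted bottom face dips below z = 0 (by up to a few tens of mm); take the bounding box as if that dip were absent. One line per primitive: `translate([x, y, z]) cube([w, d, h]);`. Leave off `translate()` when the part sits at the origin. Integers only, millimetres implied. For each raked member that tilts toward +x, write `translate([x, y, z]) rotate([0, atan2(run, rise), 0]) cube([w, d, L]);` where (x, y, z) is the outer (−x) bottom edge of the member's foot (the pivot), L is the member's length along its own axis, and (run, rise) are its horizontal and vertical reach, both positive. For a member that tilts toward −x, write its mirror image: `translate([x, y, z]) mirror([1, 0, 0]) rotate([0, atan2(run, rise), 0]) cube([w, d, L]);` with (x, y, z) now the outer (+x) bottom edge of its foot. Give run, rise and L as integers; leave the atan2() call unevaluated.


translate([250, 0, 600]) cube([119, 1063, 81]);
translate([0, 85, 0]) rotate([0, atan2(250, 600), 0]) cube([42, 33, 650]);
translate([619, 85, 0]) mirror([1, 0, 0]) rotate([0, atan2(250, 600), 0]) cube([42, 33, 650]);
translate([0, 945, 0]) rotate([0, atan2(250, 600), 0]) cube([42, 33, 650]);
translate([619, 945, 0]) mirror([1, 0, 0]) rotate([0, atan2(250, 600), 0]) cube([42, 33, 650]);


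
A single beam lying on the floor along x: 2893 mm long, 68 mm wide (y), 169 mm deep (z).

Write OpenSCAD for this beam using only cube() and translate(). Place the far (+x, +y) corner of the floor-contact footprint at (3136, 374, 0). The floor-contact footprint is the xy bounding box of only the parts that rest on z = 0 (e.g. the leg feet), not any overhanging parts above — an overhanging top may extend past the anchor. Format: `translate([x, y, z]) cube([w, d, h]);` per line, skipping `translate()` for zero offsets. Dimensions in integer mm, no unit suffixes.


translate([243, 306, 0]) cube([2893, 68, 169]);


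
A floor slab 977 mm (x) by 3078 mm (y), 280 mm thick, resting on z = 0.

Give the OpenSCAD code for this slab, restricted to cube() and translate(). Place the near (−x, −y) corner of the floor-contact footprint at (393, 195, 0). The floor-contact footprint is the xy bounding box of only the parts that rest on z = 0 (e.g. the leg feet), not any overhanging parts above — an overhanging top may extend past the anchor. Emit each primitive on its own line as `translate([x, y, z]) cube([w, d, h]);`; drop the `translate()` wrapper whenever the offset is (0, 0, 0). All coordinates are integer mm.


translate([393, 195, 0]) cube([977, 3078, 280]);


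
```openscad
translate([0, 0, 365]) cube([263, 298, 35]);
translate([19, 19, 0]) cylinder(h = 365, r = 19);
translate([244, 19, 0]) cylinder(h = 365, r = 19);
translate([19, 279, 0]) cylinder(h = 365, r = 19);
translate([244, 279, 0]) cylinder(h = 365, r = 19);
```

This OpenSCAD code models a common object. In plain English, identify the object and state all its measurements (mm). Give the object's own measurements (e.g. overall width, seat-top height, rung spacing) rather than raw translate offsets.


A simple wooden stool: a rectangular seat 263 mm (x) by 298 mm (y), 35 mm thick, top face at z = 400 mm, on four round legs, each 38 mm in diameter. The legs rest on z = 0, each leg's axis is inset half a diameter from the nearest pair of seat edges (so the leg's bounding box is flush with the corner).


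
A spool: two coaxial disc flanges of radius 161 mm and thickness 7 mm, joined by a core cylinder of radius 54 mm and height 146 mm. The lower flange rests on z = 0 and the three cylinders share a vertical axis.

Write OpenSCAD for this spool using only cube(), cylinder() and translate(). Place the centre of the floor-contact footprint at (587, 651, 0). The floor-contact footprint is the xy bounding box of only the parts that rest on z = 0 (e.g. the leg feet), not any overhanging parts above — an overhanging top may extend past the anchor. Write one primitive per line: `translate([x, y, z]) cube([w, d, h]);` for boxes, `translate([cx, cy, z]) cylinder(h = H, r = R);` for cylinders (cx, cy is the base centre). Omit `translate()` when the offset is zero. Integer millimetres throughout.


translate([587, 651, 0]) cylinder(h = 7, r = 161);
translate([587, 651, 7]) cylinder(h = 146, r = 54);
translate([587, 651, 153]) cylinder(h = 7, r = 161);


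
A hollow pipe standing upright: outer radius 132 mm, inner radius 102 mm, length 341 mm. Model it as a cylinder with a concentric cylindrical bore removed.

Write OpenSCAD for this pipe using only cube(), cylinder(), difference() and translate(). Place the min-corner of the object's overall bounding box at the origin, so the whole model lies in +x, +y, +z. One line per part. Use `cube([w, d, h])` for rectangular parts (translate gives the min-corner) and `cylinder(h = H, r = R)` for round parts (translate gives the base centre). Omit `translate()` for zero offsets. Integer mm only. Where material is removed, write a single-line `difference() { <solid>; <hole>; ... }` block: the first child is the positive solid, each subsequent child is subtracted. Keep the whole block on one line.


difference() { translate([132, 132, 0]) cylinder(h = 341, r = 132); translate([132, 132, 0]) cylinder(h = 341, r = 102); }


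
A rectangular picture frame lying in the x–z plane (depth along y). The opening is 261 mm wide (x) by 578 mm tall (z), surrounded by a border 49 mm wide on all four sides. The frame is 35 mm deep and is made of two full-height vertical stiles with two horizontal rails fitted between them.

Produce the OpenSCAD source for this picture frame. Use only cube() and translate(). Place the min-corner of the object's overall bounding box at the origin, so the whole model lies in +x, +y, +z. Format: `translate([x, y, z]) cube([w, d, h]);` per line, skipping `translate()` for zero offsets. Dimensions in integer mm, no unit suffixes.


cube([49, 35, 676]);
translate([310, 0, 0]) cube([49, 35, 676]);
translate([49, 0, 0]) cube([261, 35, 49]);
translate([49, 0, 627]) cube([261, 35, 49]);


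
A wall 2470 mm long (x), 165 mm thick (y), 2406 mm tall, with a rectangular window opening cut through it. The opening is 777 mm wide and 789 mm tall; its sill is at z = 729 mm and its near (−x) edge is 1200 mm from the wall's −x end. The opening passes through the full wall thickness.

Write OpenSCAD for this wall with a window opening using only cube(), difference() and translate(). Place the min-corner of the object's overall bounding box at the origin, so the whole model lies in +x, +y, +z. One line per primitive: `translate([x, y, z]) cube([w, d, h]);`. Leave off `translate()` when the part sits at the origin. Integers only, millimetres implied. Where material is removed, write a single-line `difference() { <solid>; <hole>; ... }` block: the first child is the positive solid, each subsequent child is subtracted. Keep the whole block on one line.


difference() { cube([2470, 165, 2406]); translate([1200, 0, 729]) cube([777, 165, 789]); }


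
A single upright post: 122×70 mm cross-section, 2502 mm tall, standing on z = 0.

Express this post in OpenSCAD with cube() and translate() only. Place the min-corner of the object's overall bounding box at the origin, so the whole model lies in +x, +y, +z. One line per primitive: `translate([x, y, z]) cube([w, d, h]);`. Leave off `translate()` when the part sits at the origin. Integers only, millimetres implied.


cube([122, 70, 2502]);


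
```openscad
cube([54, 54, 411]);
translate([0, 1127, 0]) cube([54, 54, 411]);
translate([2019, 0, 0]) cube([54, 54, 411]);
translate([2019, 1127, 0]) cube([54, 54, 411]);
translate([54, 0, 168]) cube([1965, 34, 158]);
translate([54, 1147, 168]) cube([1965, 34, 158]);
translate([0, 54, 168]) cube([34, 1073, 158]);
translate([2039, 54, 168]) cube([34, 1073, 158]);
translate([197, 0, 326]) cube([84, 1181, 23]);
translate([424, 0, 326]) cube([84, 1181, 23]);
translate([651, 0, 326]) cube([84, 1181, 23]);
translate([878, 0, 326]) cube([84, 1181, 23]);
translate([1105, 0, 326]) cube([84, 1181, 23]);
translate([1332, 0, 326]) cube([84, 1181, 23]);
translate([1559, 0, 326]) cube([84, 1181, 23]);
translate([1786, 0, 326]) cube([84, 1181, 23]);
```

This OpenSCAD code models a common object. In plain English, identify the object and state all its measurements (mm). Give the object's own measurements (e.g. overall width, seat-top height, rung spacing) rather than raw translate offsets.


A bed frame 2073 mm long (x) by 1181 mm wide (y). Four 54×54 mm corner posts, 411 mm tall, at the corners of the footprint. Four rails of 34 mm thickness and 158 mm height run between adjacent posts with their undersides at z = 168 mm, their outer faces flush with the outside of the frame (the two x-running rails run between the posts' inner faces; the two y-running rails run between the posts' inner faces). 8 slats, each 84 mm wide (x) and 23 mm thick, lie across the top of the two x-running rails, running the full 1181 mm width of the frame in y; along x they sit between the end posts with a 143 mm gap after the −x posts and between neighbouring slats, leaving 149 mm before the +x posts.


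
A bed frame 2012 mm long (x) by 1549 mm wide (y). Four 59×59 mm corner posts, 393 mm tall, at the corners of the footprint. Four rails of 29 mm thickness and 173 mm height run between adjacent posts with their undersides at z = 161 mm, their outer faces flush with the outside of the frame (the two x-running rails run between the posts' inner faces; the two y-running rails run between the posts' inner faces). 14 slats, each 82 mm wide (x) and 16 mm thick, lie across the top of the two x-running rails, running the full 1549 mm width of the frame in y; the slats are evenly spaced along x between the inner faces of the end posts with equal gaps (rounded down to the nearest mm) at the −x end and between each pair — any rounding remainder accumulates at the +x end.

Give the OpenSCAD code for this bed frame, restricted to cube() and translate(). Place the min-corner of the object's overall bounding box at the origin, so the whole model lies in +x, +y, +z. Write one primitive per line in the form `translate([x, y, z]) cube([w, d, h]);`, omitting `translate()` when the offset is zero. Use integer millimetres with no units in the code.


// slat z = rail_z + rail_h = 161 + 173 = 334
// slat gap = ⌊(1894 − 14·82) / 15⌋ = 49
cube([59, 59, 393]);
translate([0, 1490, 0]) cube([59, 59, 393]);
translate([1953, 0, 0]) cube([59, 59, 393]);
translate([1953, 1490, 0]) cube([59, 59, 393]);
translate([59, 0, 161]) cube([1894, 29, 173]);
translate([59, 1520, 161]) cube([1894, 29, 173]);
translate([0, 59, 161]) cube([29, 1431, 173]);
translate([1983, 59, 161]) cube([29, 1431, 173]);
translate([108, 0, 334]) cube([82, 1549, 16]);
translate([239, 0, 334]) cube([82, 1549, 16]);
translate([370, 0, 334]) cube([82, 1549, 16]);
translate([501, 0, 334]) cube([82, 1549, 16]);
translate([632, 0, 334]) cube([82, 1549, 16]);
translate([763, 0, 334]) cube([82, 1549, 16]);
translate([894, 0, 334]) cube([82, 1549, 16]);
translate([1025, 0, 334]) cube([82, 1549, 16]);
translate([1156, 0, 334]) cube([82, 1549, 16]);
translate([1287, 0, 334]) cube([82, 1549, 16]);
translate([1418, 0, 334]) cube([82, 1549, 16]);
translate([1549, 0, 334]) cube([82, 1549, 16]);
translate([1680, 0, 334]) cube([82, 1549, 16]);
translate([1811, 0, 334]) cube([82, 1549, 16]);


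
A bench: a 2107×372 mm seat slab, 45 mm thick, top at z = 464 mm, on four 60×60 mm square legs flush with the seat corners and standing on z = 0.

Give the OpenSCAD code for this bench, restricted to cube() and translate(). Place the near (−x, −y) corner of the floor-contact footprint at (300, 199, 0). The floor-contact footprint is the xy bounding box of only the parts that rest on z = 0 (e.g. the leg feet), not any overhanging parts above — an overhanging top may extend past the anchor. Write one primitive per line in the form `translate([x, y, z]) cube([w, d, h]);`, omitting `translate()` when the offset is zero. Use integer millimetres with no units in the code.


translate([300, 199, 419]) cube([2107, 372, 45]);
translate([300, 199, 0]) cube([60, 60, 419]);
translate([300, 511, 0]) cube([60, 60, 419]);
translate([2347, 199, 0]) cube([60, 60, 419]);
translate([2347, 511, 0]) cube([60, 60, 419]);


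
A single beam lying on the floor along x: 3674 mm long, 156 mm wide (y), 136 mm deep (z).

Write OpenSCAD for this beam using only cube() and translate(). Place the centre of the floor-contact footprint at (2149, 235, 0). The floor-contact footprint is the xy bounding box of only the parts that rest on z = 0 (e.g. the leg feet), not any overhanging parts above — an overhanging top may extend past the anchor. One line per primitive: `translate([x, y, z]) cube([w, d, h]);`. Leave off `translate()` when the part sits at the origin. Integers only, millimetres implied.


translate([312, 157, 0]) cube([3674, 156, 136]);


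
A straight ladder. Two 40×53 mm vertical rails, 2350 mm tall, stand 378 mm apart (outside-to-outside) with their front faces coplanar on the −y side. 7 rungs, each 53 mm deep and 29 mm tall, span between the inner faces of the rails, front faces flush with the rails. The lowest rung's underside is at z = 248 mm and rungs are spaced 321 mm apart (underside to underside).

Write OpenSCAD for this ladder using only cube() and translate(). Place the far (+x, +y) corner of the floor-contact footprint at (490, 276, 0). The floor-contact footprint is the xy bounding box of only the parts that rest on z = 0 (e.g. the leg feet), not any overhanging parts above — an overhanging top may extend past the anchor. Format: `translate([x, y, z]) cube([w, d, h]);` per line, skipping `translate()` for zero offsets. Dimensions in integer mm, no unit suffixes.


translate([112, 223, 0]) cube([40, 53, 2350]);
translate([450, 223, 0]) cube([40, 53, 2350]);
translate([152, 223, 248]) cube([298, 53, 29]);
translate([152, 223, 569]) cube([298, 53, 29]);
translate([152, 223, 890]) cube([298, 53, 29]);
translate([152, 223, 1211]) cube([298, 53, 29]);
translate([152, 223, 1532]) cube([298, 53, 29]);
translate([152, 223, 1853]) cube([298, 53, 29]);
translate([152, 223, 2174]) cube([298, 53, 29]);


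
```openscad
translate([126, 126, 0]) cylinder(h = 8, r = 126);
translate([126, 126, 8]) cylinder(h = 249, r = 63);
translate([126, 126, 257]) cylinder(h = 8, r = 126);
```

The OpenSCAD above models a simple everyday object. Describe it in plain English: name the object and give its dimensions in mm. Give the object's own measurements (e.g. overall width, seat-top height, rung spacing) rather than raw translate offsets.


A spool: two coaxial disc flanges of radius 126 mm and thickness 8 mm, joined by a core cylinder of radius 63 mm and height 249 mm. The lower flange rests on z = 0 and the three cylinders share a vertical axis.


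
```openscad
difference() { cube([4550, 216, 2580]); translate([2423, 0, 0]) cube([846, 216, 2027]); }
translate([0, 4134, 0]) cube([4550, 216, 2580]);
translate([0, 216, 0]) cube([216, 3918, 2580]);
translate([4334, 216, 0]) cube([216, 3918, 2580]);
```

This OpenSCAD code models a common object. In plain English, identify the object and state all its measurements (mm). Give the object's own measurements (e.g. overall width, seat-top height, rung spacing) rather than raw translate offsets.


A single room: four walls, each 2580 mm tall and 216 mm thick, enclosing an outside footprint 4550×4350 mm (x × y), no floor or roof. The front and back walls (−y and +y sides) run the full x-width; the side walls fit between their inner faces. A door opening 846 mm wide and 2027 mm tall is cut through the front wall from the floor up, its −x edge 2423 mm from the wall's −x end.


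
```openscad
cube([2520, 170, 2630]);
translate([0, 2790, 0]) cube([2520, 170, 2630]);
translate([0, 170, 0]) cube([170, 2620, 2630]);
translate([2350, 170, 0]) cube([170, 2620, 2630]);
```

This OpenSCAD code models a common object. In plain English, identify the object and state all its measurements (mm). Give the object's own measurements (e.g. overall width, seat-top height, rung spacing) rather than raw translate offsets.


The wall frame of a small rectangular building: four walls, each 2630 mm tall and 170 mm thick, enclosing a footprint 2520 mm (x) by 2960 mm (y) outside-to-outside, with no floor or roof. The front and back walls (the −y and +y sides) span the full width; the two side walls fit between them.


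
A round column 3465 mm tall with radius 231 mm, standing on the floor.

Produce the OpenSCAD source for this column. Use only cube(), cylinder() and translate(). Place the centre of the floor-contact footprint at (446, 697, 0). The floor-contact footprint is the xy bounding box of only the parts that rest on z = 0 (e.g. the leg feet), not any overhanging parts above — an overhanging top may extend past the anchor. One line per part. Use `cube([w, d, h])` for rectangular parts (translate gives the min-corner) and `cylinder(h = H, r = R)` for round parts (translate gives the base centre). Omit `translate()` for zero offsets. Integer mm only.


translate([446, 697, 0]) cylinder(h = 3465, r = 231);


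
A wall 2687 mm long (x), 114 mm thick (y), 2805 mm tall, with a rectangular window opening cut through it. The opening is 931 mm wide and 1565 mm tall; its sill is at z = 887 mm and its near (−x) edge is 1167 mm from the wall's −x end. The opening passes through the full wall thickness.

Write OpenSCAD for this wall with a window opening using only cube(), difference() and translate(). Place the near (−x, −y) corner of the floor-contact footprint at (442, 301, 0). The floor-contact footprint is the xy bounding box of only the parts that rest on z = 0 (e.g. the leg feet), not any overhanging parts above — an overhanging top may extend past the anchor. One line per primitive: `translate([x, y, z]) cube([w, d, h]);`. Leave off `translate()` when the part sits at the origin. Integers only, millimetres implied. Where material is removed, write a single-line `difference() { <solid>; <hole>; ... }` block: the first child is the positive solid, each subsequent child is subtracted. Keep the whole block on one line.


difference() { translate([442, 301, 0]) cube([2687, 114, 2805]); translate([1609, 301, 887]) cube([931, 114, 1565]); }


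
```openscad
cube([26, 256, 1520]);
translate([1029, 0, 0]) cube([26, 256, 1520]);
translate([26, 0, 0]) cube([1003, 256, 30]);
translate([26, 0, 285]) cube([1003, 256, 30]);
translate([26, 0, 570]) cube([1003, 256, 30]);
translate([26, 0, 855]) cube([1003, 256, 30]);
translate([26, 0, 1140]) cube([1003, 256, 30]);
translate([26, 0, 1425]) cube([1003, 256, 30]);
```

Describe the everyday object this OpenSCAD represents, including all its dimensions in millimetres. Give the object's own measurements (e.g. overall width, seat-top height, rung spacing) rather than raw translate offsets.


An open bookshelf. Two side panels, each 26 mm thick, 256 mm deep and 1520 mm tall, stand 1055 mm apart (outside-to-outside). Between them sit 6 shelves, each 30 mm thick and 256 mm deep, spanning the full gap between the sides. The bottom shelf rests on the floor (its underside at z = 0) and the clear gap between one shelf's top and the next shelf's underside is 255 mm.


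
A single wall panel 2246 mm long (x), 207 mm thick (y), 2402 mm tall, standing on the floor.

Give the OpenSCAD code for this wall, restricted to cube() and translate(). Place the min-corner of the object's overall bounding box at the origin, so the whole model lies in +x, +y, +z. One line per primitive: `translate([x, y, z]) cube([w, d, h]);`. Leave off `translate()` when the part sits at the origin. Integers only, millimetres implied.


cube([2246, 207, 2402]);


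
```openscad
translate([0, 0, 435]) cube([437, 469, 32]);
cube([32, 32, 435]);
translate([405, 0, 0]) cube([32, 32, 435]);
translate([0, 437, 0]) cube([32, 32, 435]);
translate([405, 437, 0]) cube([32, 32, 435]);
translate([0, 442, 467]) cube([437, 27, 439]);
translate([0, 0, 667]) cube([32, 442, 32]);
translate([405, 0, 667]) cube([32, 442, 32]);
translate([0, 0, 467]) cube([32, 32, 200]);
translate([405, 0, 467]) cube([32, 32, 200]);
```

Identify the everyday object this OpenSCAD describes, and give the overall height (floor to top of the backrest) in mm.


A chair. The overall height is 906 mm.

A slab on four corner posts with a tall panel at the back — a chair. The seat slab sits at z = 435 with thickness 32, and the 439 mm backrest starts at the seat top, so the overall height is 435 + 32 + 439 = 906 mm.


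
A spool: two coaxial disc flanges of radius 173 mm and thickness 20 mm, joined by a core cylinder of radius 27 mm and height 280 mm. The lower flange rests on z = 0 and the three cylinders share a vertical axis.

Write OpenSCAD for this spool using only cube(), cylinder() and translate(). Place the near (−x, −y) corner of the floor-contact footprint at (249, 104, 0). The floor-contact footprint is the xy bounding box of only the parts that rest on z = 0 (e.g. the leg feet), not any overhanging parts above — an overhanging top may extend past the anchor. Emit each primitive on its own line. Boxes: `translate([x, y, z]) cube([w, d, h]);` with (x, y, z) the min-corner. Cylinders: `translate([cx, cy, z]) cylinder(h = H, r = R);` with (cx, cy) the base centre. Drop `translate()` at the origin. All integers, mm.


translate([422, 277, 0]) cylinder(h = 20, r = 173);
translate([422, 277, 20]) cylinder(h = 280, r = 27);
translate([422, 277, 300]) cylinder(h = 20, r = 173);


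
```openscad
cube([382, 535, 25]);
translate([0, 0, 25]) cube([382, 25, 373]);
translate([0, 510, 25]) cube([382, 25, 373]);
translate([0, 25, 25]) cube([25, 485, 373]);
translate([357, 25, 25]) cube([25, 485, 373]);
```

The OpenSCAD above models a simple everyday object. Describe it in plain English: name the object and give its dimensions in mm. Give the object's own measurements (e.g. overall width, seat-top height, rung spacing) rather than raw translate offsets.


An open-topped rectangular box: outside dimensions 382×535×398 mm, with a uniform wall and base thickness of 25 mm. The base is a full 382×535 slab on the floor; four walls sit on top of the base. The front and back walls (the −y and +y sides) span the full width; the two side walls fit between them.


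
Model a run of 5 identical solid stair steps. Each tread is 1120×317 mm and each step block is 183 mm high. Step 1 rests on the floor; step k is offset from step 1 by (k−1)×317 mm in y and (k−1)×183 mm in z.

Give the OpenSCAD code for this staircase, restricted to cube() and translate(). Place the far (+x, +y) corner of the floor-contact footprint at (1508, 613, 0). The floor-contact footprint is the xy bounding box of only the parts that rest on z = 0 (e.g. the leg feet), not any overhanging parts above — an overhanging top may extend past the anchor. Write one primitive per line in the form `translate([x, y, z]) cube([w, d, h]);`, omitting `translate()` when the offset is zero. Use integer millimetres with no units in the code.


translate([388, 296, 0]) cube([1120, 317, 183]);
translate([388, 613, 183]) cube([1120, 317, 183]);
translate([388, 930, 366]) cube([1120, 317, 183]);
translate([388, 1247, 549]) cube([1120, 317, 183]);
translate([388, 1564, 732]) cube([1120, 317, 183]);


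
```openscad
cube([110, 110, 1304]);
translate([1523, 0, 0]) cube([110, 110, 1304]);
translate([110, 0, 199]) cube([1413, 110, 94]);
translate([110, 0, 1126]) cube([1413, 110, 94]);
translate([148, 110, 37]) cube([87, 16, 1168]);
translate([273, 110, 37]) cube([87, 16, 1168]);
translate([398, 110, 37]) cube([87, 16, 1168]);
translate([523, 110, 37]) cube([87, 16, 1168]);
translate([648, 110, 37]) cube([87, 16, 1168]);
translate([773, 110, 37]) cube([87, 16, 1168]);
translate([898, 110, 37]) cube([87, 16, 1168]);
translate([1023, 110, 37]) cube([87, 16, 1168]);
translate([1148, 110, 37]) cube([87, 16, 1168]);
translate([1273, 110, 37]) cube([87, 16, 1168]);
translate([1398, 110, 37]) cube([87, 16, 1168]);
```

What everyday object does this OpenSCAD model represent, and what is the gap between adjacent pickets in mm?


A fence section. The picket gap is 38 mm.

Two posts, two rails, 11 pickets — a fence section. Span 1413 mm holds 11 pickets of 87 mm with 12 equal gaps: ⌊(1413 − 11·87) / 12⌋ = 38 mm.


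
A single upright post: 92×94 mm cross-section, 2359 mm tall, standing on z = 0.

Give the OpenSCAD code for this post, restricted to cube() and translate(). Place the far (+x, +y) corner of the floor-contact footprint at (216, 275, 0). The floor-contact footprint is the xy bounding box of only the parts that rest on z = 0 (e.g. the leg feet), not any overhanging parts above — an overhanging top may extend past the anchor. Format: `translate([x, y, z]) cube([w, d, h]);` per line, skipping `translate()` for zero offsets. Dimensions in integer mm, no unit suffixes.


translate([124, 181, 0]) cube([92, 94, 2359]);


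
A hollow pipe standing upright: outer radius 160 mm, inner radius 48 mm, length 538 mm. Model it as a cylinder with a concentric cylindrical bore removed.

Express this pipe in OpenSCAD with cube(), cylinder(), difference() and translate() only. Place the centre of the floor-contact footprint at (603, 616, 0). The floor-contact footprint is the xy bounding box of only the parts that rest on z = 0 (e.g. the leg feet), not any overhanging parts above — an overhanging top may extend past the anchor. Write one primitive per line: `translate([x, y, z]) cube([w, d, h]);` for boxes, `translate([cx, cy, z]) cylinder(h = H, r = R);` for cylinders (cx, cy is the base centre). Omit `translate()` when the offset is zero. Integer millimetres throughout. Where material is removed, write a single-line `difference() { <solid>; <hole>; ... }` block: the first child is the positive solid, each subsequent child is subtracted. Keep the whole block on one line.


difference() { translate([603, 616, 0]) cylinder(h = 538, r = 160); translate([603, 616, 0]) cylinder(h = 538, r = 48); }


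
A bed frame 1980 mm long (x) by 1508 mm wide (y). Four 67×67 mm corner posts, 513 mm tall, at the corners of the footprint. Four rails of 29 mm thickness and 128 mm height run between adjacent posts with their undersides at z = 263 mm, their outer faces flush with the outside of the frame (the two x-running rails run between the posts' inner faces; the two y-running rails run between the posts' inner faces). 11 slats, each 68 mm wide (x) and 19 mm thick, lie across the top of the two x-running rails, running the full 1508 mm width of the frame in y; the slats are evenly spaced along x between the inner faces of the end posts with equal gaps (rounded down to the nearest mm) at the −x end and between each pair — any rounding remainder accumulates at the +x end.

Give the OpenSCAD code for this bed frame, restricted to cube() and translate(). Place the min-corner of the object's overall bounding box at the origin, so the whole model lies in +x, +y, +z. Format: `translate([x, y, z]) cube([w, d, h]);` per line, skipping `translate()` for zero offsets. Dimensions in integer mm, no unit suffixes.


// slat z = rail_z + rail_h = 263 + 128 = 391
// slat gap = ⌊(1846 − 11·68) / 12⌋ = 91
cube([67, 67, 513]);
translate([0, 1441, 0]) cube([67, 67, 513]);
translate([1913, 0, 0]) cube([67, 67, 513]);
translate([1913, 1441, 0]) cube([67, 67, 513]);
translate([67, 0, 263]) cube([1846, 29, 128]);
translate([67, 1479, 263]) cube([1846, 29, 128]);
translate([0, 67, 263]) cube([29, 1374, 128]);
translate([1951, 67, 263]) cube([29, 1374, 128]);
translate([158, 0, 391]) cube([68, 1508, 19]);
translate([317, 0, 391]) cube([68, 1508, 19]);
translate([476, 0, 391]) cube([68, 1508, 19]);
translate([635, 0, 391]) cube([68, 1508, 19]);
translate([794, 0, 391]) cube([68, 1508, 19]);
translate([953, 0, 391]) cube([68, 1508, 19]);
translate([1112, 0, 391]) cube([68, 1508, 19]);
translate([1271, 0, 391]) cube([68, 1508, 19]);
translate([1430, 0, 391]) cube([68, 1508, 19]);
translate([1589, 0, 391]) cube([68, 1508, 19]);
translate([1748, 0, 391]) cube([68, 1508, 19]);


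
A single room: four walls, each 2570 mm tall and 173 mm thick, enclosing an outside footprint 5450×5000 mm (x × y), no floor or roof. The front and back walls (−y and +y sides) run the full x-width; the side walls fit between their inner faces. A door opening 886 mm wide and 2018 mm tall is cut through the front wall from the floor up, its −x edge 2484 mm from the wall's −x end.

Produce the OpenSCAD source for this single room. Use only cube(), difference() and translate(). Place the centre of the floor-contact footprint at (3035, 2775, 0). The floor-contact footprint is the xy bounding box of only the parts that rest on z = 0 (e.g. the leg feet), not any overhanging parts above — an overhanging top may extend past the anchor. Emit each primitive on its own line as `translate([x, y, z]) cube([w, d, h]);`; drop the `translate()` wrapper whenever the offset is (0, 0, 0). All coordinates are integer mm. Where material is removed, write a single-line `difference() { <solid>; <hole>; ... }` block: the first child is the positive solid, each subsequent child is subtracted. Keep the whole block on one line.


difference() { translate([310, 275, 0]) cube([5450, 173, 2570]); translate([2794, 275, 0]) cube([886, 173, 2018]); }
translate([310, 5102, 0]) cube([5450, 173, 2570]);
translate([310, 448, 0]) cube([173, 4654, 2570]);
translate([5587, 448, 0]) cube([173, 4654, 2570]);
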